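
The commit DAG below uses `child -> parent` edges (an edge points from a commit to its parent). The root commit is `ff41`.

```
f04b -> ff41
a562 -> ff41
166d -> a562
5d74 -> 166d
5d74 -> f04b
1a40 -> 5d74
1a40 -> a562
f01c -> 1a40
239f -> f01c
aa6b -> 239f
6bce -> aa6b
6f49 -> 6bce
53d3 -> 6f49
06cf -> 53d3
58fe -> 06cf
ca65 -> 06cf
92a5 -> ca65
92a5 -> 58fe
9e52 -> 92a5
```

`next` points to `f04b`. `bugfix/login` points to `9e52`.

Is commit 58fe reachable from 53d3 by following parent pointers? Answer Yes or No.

No

Ancestors of 53d3: {166d, 1a40, 239f, 53d3, 5d74, 6bce, 6f49, a562, aa6b, f01c, f04b, ff41}.
58fe is not in that set, so it is not an ancestor of 53d3.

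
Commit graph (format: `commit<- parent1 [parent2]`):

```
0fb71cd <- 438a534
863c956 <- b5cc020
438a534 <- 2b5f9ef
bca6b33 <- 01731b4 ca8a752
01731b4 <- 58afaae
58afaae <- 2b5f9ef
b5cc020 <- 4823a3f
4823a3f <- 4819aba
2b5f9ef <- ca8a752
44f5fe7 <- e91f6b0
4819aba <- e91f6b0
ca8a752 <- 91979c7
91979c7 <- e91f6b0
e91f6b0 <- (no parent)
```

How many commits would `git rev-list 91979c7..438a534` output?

Reachable from 438a534: {2b5f9ef, 438a534, 91979c7, ca8a752, e91f6b0}.
Reachable from 91979c7: {91979c7, e91f6b0}.
In 438a534's history but not 91979c7's: {2b5f9ef, 438a534, ca8a752} — 3 commits.

3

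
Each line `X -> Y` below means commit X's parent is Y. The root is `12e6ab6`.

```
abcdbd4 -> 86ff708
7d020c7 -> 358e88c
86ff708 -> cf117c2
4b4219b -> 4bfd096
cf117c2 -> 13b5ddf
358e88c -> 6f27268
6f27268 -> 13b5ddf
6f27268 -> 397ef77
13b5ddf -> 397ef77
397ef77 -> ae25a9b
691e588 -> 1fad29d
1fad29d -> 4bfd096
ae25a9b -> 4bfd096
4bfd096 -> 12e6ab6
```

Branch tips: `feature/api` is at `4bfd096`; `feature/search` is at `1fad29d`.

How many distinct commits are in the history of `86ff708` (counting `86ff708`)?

Walking parent pointers from 86ff708: reachable set = {12e6ab6, 13b5ddf, 397ef77, 4bfd096, 86ff708, ae25a9b, cf117c2}.
That is 7 commits.

7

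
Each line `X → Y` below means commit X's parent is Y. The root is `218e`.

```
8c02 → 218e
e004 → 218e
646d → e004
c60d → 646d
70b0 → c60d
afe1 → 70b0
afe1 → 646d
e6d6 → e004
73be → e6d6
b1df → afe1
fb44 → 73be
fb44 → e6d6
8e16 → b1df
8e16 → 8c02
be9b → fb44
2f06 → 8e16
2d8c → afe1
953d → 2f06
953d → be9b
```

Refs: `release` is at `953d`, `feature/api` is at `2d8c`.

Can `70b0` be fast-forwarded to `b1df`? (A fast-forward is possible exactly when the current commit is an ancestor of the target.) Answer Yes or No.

A fast-forward from 70b0 to b1df is possible iff 70b0 is an ancestor of b1df.
Ancestors of b1df: {218e, 646d, 70b0, afe1, b1df, c60d, e004}.
70b0 is among them, so fast-forward is possible.

Yes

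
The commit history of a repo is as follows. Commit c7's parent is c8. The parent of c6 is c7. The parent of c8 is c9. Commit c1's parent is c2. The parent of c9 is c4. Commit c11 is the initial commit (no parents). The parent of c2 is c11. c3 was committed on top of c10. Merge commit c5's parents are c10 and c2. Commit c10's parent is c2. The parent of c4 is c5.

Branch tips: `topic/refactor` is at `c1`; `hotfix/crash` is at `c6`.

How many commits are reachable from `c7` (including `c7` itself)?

8

Walking parent pointers from c7: reachable set = {c10, c11, c2, c4, c5, c7, c8, c9}.
That is 8 commits.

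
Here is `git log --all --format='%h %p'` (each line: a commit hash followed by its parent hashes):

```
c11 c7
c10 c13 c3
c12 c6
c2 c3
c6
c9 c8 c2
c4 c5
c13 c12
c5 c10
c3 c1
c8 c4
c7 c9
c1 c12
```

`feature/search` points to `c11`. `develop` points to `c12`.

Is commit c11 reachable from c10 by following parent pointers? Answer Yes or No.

No

Ancestors of c10: {c1, c10, c12, c13, c3, c6}.
c11 is not in that set, so it is not an ancestor of c10.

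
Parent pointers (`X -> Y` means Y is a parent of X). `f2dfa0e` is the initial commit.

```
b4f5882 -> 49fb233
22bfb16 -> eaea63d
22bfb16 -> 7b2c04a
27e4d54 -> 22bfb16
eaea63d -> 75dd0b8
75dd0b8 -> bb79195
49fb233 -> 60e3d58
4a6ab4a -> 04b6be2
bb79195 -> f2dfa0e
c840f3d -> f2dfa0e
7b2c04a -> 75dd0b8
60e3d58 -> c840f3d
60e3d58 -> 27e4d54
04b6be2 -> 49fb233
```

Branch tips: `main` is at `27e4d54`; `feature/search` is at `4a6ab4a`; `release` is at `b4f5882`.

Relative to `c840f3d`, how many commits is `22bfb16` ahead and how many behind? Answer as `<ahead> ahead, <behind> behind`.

Reachable from 22bfb16: {22bfb16, 75dd0b8, 7b2c04a, bb79195, eaea63d, f2dfa0e}.
Reachable from c840f3d: {c840f3d, f2dfa0e}.
Only in 22bfb16's history (ahead): {22bfb16, 75dd0b8, 7b2c04a, bb79195, eaea63d} — 5.
Only in c840f3d's history (behind): {c840f3d} — 1.

5 ahead, 1 behind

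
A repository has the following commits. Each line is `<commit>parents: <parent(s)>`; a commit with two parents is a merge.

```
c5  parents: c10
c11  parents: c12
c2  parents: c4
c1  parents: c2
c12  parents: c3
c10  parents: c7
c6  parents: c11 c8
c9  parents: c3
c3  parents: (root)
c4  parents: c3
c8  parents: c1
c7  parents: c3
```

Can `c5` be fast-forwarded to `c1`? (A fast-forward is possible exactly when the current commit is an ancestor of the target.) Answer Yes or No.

A fast-forward from c5 to c1 is possible iff c5 is an ancestor of c1.
Ancestors of c1: {c1, c2, c3, c4}.
c5 is not among them, so fast-forward is not possible.

No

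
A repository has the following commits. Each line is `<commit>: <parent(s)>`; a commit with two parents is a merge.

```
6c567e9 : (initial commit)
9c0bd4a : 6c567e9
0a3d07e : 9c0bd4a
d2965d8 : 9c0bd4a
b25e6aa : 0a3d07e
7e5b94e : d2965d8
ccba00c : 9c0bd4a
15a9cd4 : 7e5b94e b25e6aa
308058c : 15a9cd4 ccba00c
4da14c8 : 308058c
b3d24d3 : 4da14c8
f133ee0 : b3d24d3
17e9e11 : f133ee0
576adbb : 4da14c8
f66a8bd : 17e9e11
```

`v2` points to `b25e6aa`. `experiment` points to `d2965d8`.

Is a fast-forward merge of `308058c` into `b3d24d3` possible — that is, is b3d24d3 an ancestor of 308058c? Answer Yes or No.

No

A fast-forward from b3d24d3 to 308058c is possible iff b3d24d3 is an ancestor of 308058c.
Ancestors of 308058c: {0a3d07e, 15a9cd4, 308058c, 6c567e9, 7e5b94e, 9c0bd4a, b25e6aa, ccba00c, d2965d8}.
b3d24d3 is not among them, so fast-forward is not possible.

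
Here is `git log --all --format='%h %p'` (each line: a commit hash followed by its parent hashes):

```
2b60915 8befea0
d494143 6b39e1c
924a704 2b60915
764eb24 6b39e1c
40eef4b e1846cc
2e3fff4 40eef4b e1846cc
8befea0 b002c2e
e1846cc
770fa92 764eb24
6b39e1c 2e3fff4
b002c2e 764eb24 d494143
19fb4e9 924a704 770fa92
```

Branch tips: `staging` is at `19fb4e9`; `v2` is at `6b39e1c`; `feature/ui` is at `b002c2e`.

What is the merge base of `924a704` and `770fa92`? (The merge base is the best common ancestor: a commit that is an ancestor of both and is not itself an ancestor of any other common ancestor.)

Ancestors of 924a704: {2b60915, 2e3fff4, 40eef4b, 6b39e1c, 764eb24, 8befea0, 924a704, b002c2e, d494143, e1846cc}.
Ancestors of 770fa92: {2e3fff4, 40eef4b, 6b39e1c, 764eb24, 770fa92, e1846cc}.
Common ancestors: {2e3fff4, 40eef4b, 6b39e1c, 764eb24, e1846cc}.
Among these, 764eb24 is not an ancestor of any other common ancestor — it is the merge base.

764eb24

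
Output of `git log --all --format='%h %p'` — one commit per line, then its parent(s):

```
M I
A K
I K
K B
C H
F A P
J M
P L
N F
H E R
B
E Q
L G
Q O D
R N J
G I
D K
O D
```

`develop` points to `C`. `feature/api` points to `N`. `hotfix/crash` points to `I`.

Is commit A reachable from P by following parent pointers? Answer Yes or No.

No

Ancestors of P: {B, G, I, K, L, P}.
A is not in that set, so it is not an ancestor of P.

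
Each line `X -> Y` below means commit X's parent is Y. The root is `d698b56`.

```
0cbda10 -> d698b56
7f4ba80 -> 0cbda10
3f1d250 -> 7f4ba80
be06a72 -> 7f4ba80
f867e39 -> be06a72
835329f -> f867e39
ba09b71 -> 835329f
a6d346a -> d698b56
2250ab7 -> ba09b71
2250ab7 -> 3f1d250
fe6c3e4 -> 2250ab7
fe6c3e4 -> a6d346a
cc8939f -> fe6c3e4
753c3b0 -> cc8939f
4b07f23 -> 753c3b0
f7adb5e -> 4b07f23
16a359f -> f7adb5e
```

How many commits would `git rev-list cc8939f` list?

12

Walking parent pointers from cc8939f: reachable set = {0cbda10, 2250ab7, 3f1d250, 7f4ba80, 835329f, a6d346a, ba09b71, be06a72, cc8939f, d698b56, f867e39, fe6c3e4}.
That is 12 commits.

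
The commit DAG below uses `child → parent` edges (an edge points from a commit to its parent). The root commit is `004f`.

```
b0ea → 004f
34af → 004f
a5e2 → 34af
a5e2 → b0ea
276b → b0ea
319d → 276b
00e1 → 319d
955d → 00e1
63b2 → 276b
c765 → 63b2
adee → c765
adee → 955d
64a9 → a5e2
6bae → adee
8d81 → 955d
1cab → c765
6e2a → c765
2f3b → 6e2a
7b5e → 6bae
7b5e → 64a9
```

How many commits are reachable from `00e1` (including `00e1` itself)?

Walking parent pointers from 00e1: reachable set = {004f, 00e1, 276b, 319d, b0ea}.
That is 5 commits.

5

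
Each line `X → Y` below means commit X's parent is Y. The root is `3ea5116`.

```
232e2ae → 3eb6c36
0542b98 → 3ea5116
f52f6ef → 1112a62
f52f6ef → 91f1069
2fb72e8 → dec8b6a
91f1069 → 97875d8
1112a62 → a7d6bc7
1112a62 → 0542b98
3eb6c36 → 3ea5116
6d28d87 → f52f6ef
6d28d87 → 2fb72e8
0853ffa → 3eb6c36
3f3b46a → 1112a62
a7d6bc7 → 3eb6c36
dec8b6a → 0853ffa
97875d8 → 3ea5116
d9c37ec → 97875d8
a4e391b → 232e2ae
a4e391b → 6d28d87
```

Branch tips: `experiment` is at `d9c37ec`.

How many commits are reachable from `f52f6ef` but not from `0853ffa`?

Reachable from f52f6ef: {0542b98, 1112a62, 3ea5116, 3eb6c36, 91f1069, 97875d8, a7d6bc7, f52f6ef}.
Reachable from 0853ffa: {0853ffa, 3ea5116, 3eb6c36}.
In f52f6ef's history but not 0853ffa's: {0542b98, 1112a62, 91f1069, 97875d8, a7d6bc7, f52f6ef} — 6 commits.

6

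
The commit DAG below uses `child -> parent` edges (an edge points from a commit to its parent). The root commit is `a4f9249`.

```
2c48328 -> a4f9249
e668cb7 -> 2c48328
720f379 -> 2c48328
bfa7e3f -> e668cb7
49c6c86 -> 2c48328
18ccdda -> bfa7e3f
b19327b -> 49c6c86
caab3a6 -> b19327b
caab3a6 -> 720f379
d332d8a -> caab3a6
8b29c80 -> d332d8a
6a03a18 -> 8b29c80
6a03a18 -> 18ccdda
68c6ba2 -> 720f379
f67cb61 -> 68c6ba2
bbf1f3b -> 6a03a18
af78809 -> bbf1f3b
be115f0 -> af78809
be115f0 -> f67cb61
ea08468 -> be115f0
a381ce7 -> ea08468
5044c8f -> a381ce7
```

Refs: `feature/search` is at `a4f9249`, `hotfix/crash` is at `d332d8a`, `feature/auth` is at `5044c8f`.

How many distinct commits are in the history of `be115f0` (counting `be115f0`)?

17

Walking parent pointers from be115f0: reachable set = {18ccdda, 2c48328, 49c6c86, 68c6ba2, 6a03a18, 720f379, 8b29c80, a4f9249, af78809, b19327b, bbf1f3b, be115f0, bfa7e3f, caab3a6, d332d8a, e668cb7, f67cb61}.
That is 17 commits.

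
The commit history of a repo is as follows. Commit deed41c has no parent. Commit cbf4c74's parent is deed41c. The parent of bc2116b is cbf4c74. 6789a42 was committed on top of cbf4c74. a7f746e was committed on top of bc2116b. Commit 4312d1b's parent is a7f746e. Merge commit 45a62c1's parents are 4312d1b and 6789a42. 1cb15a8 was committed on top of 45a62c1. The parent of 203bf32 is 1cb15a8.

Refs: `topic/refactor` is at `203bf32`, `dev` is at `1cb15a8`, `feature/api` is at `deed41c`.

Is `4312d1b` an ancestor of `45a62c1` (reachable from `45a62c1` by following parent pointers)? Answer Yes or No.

Ancestors of 45a62c1 (commits reachable by following parents): {4312d1b, 45a62c1, 6789a42, a7f746e, bc2116b, cbf4c74, deed41c}.
4312d1b is in that set, so it is an ancestor of 45a62c1.

Yes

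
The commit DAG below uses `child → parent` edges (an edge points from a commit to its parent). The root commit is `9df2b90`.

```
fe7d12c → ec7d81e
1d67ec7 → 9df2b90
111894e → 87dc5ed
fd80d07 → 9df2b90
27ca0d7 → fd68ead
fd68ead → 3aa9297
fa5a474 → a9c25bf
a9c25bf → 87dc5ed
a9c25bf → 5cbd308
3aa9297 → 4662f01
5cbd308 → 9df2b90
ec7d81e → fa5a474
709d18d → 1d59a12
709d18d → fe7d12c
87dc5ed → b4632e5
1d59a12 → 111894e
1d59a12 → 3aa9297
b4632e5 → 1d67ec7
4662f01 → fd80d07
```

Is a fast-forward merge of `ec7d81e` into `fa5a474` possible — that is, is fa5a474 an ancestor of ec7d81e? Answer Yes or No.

A fast-forward from fa5a474 to ec7d81e is possible iff fa5a474 is an ancestor of ec7d81e.
Ancestors of ec7d81e: {1d67ec7, 5cbd308, 87dc5ed, 9df2b90, a9c25bf, b4632e5, ec7d81e, fa5a474}.
fa5a474 is among them, so fast-forward is possible.

Yes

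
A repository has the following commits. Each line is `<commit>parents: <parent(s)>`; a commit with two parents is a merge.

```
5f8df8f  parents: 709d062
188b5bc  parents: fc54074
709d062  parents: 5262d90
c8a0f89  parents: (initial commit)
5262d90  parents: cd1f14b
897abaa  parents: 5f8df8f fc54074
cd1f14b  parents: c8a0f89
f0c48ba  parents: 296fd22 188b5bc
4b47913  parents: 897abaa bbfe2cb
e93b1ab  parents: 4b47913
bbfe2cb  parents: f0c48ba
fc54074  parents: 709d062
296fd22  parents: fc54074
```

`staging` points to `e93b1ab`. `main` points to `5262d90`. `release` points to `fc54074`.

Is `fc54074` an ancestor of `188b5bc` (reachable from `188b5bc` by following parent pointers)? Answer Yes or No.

Yes

Ancestors of 188b5bc (commits reachable by following parents): {188b5bc, 5262d90, 709d062, c8a0f89, cd1f14b, fc54074}.
fc54074 is in that set, so it is an ancestor of 188b5bc.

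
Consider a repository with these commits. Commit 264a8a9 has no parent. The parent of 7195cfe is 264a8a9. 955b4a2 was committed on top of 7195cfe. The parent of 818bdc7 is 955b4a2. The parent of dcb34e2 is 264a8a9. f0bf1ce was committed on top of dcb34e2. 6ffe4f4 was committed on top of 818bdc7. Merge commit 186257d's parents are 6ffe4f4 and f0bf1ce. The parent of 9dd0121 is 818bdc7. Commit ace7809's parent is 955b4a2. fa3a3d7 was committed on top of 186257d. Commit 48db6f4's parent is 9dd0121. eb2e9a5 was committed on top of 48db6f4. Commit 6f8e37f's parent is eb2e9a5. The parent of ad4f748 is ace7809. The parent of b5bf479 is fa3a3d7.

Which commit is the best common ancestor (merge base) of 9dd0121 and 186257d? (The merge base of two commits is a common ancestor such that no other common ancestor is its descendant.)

Ancestors of 9dd0121: {264a8a9, 7195cfe, 818bdc7, 955b4a2, 9dd0121}.
Ancestors of 186257d: {186257d, 264a8a9, 6ffe4f4, 7195cfe, 818bdc7, 955b4a2, dcb34e2, f0bf1ce}.
Common ancestors: {264a8a9, 7195cfe, 818bdc7, 955b4a2}.
Among these, 818bdc7 is not an ancestor of any other common ancestor — it is the merge base.

818bdc7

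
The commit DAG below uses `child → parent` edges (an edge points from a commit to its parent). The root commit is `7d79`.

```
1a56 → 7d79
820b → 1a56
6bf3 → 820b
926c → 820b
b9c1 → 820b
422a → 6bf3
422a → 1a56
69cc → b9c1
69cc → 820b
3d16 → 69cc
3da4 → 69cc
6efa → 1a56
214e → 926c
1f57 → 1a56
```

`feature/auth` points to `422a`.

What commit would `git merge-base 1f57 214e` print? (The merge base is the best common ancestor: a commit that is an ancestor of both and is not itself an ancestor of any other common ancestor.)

Ancestors of 1f57: {1a56, 1f57, 7d79}.
Ancestors of 214e: {1a56, 214e, 7d79, 820b, 926c}.
Common ancestors: {1a56, 7d79}.
Among these, 1a56 is not an ancestor of any other common ancestor — it is the merge base.

1a56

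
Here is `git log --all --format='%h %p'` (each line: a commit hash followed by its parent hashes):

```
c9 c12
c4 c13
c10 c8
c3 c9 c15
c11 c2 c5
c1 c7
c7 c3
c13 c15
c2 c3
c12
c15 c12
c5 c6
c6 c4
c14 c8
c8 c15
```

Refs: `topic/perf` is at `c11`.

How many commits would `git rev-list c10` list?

4

Walking parent pointers from c10: reachable set = {c10, c12, c15, c8}.
That is 4 commits.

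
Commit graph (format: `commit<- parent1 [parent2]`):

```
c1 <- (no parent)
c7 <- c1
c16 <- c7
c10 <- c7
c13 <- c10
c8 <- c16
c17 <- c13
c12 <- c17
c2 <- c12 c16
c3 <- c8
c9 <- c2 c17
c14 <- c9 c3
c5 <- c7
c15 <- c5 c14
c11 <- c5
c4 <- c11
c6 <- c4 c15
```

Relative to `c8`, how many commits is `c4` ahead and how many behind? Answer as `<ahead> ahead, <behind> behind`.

3 ahead, 2 behind

Reachable from c4: {c1, c11, c4, c5, c7}.
Reachable from c8: {c1, c16, c7, c8}.
Only in c4's history (ahead): {c11, c4, c5} — 3.
Only in c8's history (behind): {c16, c8} — 2.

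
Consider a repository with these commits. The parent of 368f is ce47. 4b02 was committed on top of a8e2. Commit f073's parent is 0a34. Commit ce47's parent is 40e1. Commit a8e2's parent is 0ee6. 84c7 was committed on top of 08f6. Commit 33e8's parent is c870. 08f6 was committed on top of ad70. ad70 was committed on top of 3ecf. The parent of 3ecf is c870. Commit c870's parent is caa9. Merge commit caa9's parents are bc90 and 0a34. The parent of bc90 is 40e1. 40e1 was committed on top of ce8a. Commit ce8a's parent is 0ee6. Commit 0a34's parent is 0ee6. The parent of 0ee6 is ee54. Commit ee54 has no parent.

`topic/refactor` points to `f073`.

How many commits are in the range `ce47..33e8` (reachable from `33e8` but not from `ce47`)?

5

Reachable from 33e8: {0a34, 0ee6, 33e8, 40e1, bc90, c870, caa9, ce8a, ee54}.
Reachable from ce47: {0ee6, 40e1, ce47, ce8a, ee54}.
In 33e8's history but not ce47's: {0a34, 33e8, bc90, c870, caa9} — 5 commits.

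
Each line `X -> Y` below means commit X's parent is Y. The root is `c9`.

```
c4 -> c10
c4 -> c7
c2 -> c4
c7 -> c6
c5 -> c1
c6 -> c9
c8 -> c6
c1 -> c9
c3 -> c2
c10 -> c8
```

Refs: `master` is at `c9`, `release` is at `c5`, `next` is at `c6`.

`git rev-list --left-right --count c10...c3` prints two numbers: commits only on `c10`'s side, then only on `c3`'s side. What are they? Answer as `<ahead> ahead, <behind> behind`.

0 ahead, 4 behind

Reachable from c10: {c10, c6, c8, c9}.
Reachable from c3: {c10, c2, c3, c4, c6, c7, c8, c9}.
Only in c10's history (ahead): {} — 0.
Only in c3's history (behind): {c2, c3, c4, c7} — 4.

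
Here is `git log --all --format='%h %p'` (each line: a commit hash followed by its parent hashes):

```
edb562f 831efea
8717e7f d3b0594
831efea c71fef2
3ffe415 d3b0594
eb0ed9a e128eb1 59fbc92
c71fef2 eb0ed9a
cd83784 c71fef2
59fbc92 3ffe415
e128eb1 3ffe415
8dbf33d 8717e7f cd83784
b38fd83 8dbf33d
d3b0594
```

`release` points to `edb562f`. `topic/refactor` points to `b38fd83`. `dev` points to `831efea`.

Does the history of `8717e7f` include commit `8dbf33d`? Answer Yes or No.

No

Ancestors of 8717e7f: {8717e7f, d3b0594}.
8dbf33d is not in that set, so it is not an ancestor of 8717e7f.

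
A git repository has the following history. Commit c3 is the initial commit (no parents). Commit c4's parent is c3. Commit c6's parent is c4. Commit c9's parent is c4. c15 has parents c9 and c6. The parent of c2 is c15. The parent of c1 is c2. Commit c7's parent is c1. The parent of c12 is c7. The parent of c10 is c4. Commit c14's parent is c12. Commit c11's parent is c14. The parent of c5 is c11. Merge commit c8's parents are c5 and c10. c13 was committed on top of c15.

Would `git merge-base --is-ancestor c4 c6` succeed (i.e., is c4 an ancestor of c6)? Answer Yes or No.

Yes

Ancestors of c6 (commits reachable by following parents): {c3, c4, c6}.
c4 is in that set, so it is an ancestor of c6.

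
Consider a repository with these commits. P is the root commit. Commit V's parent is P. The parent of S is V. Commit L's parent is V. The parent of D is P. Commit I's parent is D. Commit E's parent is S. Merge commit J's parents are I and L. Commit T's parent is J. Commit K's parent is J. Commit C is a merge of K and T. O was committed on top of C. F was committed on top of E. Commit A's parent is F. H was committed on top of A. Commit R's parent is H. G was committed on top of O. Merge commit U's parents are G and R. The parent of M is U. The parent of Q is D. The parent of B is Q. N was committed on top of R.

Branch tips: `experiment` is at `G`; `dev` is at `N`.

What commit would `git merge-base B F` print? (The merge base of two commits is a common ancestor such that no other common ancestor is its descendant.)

P

Ancestors of B: {B, D, P, Q}.
Ancestors of F: {E, F, P, S, V}.
Common ancestors: {P}.
The only common ancestor is P, so it is the merge base.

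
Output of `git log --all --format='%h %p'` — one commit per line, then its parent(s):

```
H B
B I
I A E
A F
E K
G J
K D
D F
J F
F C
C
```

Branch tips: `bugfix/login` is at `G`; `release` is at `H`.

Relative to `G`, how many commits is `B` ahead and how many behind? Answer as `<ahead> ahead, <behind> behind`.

Reachable from B: {A, B, C, D, E, F, I, K}.
Reachable from G: {C, F, G, J}.
Only in B's history (ahead): {A, B, D, E, I, K} — 6.
Only in G's history (behind): {G, J} — 2.

6 ahead, 2 behind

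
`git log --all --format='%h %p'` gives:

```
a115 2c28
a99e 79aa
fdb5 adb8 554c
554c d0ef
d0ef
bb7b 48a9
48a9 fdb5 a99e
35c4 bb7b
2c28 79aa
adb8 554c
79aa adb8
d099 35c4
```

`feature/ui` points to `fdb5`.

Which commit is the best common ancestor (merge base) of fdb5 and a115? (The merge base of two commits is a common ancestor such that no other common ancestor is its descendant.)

Ancestors of fdb5: {554c, adb8, d0ef, fdb5}.
Ancestors of a115: {2c28, 554c, 79aa, a115, adb8, d0ef}.
Common ancestors: {554c, adb8, d0ef}.
Among these, adb8 is not an ancestor of any other common ancestor — it is the merge base.

adb8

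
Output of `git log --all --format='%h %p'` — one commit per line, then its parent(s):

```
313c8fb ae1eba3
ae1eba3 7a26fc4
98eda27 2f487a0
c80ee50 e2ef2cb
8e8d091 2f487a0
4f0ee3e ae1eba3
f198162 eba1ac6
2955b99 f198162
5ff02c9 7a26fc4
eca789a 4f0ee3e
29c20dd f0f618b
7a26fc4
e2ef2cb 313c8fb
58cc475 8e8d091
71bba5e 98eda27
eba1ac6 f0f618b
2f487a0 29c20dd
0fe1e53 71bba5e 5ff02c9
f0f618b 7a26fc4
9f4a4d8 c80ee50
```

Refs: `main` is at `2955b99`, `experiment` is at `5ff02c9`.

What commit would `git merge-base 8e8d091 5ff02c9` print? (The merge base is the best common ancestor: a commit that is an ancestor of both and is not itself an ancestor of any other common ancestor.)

7a26fc4

Ancestors of 8e8d091: {29c20dd, 2f487a0, 7a26fc4, 8e8d091, f0f618b}.
Ancestors of 5ff02c9: {5ff02c9, 7a26fc4}.
Common ancestors: {7a26fc4}.
The only common ancestor is 7a26fc4, so it is the merge base.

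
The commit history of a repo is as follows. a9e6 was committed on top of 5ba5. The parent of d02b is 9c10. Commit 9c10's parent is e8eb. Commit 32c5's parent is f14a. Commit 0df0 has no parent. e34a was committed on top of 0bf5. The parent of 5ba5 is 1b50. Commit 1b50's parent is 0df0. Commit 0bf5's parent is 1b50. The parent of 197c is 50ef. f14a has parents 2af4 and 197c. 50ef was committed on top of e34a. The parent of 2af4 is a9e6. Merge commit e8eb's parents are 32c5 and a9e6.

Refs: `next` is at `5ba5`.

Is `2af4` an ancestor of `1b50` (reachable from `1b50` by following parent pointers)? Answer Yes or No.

Ancestors of 1b50: {0df0, 1b50}.
2af4 is not in that set, so it is not an ancestor of 1b50.

No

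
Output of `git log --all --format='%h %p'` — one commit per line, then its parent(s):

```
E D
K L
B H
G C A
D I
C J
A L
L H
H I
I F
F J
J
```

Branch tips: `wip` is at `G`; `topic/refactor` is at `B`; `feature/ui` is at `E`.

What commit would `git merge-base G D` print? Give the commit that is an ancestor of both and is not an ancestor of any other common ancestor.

I

Ancestors of G: {A, C, F, G, H, I, J, L}.
Ancestors of D: {D, F, I, J}.
Common ancestors: {F, I, J}.
Among these, I is not an ancestor of any other common ancestor — it is the merge base.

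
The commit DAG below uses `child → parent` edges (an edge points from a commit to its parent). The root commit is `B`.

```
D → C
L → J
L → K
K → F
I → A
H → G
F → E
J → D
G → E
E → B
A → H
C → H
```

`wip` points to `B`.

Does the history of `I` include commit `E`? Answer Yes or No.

Ancestors of I (commits reachable by following parents): {A, B, E, G, H, I}.
E is in that set, so it is an ancestor of I.

Yes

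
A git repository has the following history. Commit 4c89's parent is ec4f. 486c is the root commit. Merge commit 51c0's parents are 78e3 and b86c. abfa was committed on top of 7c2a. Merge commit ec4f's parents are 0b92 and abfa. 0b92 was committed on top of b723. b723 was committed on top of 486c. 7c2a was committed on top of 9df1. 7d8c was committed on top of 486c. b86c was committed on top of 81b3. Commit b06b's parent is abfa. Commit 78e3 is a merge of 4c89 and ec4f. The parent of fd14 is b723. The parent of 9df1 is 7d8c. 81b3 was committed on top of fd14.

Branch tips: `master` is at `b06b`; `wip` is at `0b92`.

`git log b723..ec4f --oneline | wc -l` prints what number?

Reachable from ec4f: {0b92, 486c, 7c2a, 7d8c, 9df1, abfa, b723, ec4f}.
Reachable from b723: {486c, b723}.
In ec4f's history but not b723's: {0b92, 7c2a, 7d8c, 9df1, abfa, ec4f} — 6 commits.

6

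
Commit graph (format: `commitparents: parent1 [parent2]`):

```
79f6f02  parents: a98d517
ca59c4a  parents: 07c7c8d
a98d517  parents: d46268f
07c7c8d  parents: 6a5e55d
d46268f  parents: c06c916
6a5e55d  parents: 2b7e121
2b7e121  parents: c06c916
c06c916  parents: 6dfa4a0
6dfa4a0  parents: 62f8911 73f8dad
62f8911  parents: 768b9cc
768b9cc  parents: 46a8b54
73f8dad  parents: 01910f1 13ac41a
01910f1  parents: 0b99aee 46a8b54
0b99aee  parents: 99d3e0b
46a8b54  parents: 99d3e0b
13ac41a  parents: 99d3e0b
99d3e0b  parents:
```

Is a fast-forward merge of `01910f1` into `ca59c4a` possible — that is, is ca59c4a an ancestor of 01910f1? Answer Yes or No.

No

A fast-forward from ca59c4a to 01910f1 is possible iff ca59c4a is an ancestor of 01910f1.
Ancestors of 01910f1: {01910f1, 0b99aee, 46a8b54, 99d3e0b}.
ca59c4a is not among them, so fast-forward is not possible.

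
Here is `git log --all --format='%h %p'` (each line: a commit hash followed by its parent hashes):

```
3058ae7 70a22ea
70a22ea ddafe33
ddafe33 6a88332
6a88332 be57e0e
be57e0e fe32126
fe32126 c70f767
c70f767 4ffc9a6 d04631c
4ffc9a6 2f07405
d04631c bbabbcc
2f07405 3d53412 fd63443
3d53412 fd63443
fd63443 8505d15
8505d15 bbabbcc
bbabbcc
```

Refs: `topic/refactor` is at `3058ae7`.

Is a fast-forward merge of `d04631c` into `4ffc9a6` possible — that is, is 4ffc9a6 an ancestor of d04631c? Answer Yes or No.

No

A fast-forward from 4ffc9a6 to d04631c is possible iff 4ffc9a6 is an ancestor of d04631c.
Ancestors of d04631c: {bbabbcc, d04631c}.
4ffc9a6 is not among them, so fast-forward is not possible.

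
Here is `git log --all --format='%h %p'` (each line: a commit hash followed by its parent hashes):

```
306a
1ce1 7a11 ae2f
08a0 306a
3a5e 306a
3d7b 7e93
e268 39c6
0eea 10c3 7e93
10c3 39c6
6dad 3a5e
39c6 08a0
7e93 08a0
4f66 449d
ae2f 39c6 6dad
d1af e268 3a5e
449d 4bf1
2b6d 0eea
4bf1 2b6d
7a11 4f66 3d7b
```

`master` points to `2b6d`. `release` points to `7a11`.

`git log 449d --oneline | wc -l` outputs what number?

Walking parent pointers from 449d: reachable set = {08a0, 0eea, 10c3, 2b6d, 306a, 39c6, 449d, 4bf1, 7e93}.
That is 9 commits.

9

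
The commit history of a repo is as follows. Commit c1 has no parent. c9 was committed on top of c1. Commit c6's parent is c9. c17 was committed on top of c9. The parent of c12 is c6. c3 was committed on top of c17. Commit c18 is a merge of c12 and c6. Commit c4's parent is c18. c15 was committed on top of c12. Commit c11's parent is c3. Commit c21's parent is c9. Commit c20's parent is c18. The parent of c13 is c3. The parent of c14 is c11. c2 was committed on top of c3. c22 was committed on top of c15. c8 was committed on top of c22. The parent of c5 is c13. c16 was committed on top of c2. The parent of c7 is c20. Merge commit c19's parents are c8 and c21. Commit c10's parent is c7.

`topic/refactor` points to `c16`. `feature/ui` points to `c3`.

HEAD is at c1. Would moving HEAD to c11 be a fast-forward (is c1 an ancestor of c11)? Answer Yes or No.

Yes

A fast-forward from c1 to c11 is possible iff c1 is an ancestor of c11.
Ancestors of c11: {c1, c11, c17, c3, c9}.
c1 is among them, so fast-forward is possible.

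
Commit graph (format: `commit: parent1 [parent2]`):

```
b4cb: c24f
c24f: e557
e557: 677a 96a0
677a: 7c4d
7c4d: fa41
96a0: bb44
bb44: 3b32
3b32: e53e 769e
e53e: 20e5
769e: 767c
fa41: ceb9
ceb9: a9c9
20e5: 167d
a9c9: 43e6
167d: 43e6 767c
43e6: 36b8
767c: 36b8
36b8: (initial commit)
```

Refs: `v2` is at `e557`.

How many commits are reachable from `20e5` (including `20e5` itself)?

Walking parent pointers from 20e5: reachable set = {167d, 20e5, 36b8, 43e6, 767c}.
That is 5 commits.

5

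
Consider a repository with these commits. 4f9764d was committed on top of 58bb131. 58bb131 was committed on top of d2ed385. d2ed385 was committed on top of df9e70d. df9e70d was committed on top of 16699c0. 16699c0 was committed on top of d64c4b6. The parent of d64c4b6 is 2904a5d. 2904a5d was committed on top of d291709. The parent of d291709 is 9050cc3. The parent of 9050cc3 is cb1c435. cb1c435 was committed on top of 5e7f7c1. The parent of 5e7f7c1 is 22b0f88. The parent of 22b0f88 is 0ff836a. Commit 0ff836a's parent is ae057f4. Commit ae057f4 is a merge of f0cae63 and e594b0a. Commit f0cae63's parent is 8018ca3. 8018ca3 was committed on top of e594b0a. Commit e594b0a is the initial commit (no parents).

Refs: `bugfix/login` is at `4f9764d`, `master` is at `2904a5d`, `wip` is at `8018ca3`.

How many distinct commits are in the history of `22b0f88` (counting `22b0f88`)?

6

Walking parent pointers from 22b0f88: reachable set = {0ff836a, 22b0f88, 8018ca3, ae057f4, e594b0a, f0cae63}.
That is 6 commits.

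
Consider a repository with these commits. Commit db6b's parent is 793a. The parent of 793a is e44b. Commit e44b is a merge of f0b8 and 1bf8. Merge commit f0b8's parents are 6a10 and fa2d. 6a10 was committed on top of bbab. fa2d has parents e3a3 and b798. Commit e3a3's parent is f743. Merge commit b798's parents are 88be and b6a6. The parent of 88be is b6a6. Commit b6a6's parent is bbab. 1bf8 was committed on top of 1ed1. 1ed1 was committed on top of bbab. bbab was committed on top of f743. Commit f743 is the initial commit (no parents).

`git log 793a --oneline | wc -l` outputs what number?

13

Walking parent pointers from 793a: reachable set = {1bf8, 1ed1, 6a10, 793a, 88be, b6a6, b798, bbab, e3a3, e44b, f0b8, f743, fa2d}.
That is 13 commits.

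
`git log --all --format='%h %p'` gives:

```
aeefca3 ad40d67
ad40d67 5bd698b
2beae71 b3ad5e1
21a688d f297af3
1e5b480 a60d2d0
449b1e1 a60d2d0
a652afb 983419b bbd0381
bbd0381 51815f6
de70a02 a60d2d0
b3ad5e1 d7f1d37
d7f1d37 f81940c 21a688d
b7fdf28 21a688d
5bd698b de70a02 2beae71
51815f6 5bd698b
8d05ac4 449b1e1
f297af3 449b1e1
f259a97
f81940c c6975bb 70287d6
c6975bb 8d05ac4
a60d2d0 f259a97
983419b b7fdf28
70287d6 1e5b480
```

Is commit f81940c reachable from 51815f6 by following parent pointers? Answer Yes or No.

Ancestors of 51815f6 (commits reachable by following parents): {1e5b480, 21a688d, 2beae71, 449b1e1, 51815f6, 5bd698b, 70287d6, 8d05ac4, a60d2d0, b3ad5e1, c6975bb, d7f1d37, de70a02, f259a97, f297af3, f81940c}.
f81940c is in that set, so it is an ancestor of 51815f6.

Yes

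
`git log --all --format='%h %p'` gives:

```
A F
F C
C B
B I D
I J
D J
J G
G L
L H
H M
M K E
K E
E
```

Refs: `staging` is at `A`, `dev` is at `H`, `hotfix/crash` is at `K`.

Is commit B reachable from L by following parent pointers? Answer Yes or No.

Ancestors of L: {E, H, K, L, M}.
B is not in that set, so it is not an ancestor of L.

No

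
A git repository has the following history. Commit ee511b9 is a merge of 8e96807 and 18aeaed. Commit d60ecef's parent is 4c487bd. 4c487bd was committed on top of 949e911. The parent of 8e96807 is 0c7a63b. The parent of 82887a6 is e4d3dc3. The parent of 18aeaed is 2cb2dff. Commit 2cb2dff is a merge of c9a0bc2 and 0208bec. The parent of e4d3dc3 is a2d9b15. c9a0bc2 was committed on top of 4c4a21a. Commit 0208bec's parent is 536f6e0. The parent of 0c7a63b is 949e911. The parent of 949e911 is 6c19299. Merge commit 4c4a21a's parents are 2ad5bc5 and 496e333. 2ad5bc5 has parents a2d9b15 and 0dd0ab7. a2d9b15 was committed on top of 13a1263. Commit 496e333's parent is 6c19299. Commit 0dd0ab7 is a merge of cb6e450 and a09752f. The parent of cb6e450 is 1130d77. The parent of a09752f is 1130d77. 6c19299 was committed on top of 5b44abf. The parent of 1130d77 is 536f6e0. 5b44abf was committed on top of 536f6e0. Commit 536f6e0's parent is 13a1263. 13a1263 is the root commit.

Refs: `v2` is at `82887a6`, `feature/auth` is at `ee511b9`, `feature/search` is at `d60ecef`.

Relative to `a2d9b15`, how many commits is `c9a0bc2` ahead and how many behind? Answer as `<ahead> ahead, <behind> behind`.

11 ahead, 0 behind

Reachable from c9a0bc2: {0dd0ab7, 1130d77, 13a1263, 2ad5bc5, 496e333, 4c4a21a, 536f6e0, 5b44abf, 6c19299, a09752f, a2d9b15, c9a0bc2, cb6e450}.
Reachable from a2d9b15: {13a1263, a2d9b15}.
Only in c9a0bc2's history (ahead): {0dd0ab7, 1130d77, 2ad5bc5, 496e333, 4c4a21a, 536f6e0, 5b44abf, 6c19299, a09752f, c9a0bc2, cb6e450} — 11.
Only in a2d9b15's history (behind): {} — 0.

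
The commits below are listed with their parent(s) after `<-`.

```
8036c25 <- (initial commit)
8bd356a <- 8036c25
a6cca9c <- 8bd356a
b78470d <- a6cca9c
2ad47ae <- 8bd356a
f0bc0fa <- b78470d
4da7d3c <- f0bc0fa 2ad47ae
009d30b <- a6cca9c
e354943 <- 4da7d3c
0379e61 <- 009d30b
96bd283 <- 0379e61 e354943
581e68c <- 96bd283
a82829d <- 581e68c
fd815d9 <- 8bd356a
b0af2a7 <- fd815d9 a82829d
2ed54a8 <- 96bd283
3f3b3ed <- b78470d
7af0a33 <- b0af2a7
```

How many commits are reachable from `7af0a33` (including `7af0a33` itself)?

Walking parent pointers from 7af0a33: reachable set = {009d30b, 0379e61, 2ad47ae, 4da7d3c, 581e68c, 7af0a33, 8036c25, 8bd356a, 96bd283, a6cca9c, a82829d, b0af2a7, b78470d, e354943, f0bc0fa, fd815d9}.
That is 16 commits.

16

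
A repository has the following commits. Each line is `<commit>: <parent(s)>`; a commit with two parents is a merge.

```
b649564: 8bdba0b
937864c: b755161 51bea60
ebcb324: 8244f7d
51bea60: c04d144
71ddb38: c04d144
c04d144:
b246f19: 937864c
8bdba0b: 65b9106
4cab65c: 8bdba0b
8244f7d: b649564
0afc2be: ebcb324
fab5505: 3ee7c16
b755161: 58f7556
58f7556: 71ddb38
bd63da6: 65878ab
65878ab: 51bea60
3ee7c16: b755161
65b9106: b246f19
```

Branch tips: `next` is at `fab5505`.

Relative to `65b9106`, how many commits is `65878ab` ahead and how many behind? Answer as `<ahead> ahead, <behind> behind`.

Reachable from 65878ab: {51bea60, 65878ab, c04d144}.
Reachable from 65b9106: {51bea60, 58f7556, 65b9106, 71ddb38, 937864c, b246f19, b755161, c04d144}.
Only in 65878ab's history (ahead): {65878ab} — 1.
Only in 65b9106's history (behind): {58f7556, 65b9106, 71ddb38, 937864c, b246f19, b755161} — 6.

1 ahead, 6 behind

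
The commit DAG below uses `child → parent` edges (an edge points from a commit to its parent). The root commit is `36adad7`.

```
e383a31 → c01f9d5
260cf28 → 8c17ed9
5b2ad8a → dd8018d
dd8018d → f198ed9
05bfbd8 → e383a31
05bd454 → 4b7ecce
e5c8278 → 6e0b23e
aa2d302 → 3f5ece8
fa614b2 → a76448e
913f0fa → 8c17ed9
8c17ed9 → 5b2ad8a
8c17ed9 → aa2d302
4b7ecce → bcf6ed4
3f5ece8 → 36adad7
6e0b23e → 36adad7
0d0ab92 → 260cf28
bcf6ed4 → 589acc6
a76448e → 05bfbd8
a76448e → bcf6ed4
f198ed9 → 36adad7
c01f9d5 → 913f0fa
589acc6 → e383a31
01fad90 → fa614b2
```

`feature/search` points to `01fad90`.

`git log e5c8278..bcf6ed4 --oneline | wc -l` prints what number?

Reachable from bcf6ed4: {36adad7, 3f5ece8, 589acc6, 5b2ad8a, 8c17ed9, 913f0fa, aa2d302, bcf6ed4, c01f9d5, dd8018d, e383a31, f198ed9}.
Reachable from e5c8278: {36adad7, 6e0b23e, e5c8278}.
In bcf6ed4's history but not e5c8278's: {3f5ece8, 589acc6, 5b2ad8a, 8c17ed9, 913f0fa, aa2d302, bcf6ed4, c01f9d5, dd8018d, e383a31, f198ed9} — 11 commits.

11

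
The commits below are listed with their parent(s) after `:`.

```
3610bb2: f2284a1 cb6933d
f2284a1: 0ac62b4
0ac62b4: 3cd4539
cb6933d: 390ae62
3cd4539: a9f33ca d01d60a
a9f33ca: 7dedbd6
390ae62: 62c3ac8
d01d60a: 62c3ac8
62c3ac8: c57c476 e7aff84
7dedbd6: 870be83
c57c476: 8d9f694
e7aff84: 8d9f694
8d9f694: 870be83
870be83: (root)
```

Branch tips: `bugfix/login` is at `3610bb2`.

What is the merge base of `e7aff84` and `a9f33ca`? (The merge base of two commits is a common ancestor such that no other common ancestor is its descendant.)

870be83

Ancestors of e7aff84: {870be83, 8d9f694, e7aff84}.
Ancestors of a9f33ca: {7dedbd6, 870be83, a9f33ca}.
Common ancestors: {870be83}.
The only common ancestor is 870be83, so it is the merge base.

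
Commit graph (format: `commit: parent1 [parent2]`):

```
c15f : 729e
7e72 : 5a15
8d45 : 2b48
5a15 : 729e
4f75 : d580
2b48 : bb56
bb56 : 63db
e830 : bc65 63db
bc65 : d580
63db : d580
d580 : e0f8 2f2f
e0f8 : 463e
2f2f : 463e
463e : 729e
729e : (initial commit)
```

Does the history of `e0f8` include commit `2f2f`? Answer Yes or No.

No

Ancestors of e0f8: {463e, 729e, e0f8}.
2f2f is not in that set, so it is not an ancestor of e0f8.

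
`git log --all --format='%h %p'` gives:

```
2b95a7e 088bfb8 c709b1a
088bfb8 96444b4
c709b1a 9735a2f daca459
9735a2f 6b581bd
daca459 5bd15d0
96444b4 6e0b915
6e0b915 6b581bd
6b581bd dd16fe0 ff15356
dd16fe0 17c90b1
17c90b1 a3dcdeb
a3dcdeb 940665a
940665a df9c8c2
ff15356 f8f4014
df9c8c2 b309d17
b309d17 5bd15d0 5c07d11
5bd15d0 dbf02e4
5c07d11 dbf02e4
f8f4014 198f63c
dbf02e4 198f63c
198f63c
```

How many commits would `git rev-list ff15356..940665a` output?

6

Reachable from 940665a: {198f63c, 5bd15d0, 5c07d11, 940665a, b309d17, dbf02e4, df9c8c2}.
Reachable from ff15356: {198f63c, f8f4014, ff15356}.
In 940665a's history but not ff15356's: {5bd15d0, 5c07d11, 940665a, b309d17, dbf02e4, df9c8c2} — 6 commits.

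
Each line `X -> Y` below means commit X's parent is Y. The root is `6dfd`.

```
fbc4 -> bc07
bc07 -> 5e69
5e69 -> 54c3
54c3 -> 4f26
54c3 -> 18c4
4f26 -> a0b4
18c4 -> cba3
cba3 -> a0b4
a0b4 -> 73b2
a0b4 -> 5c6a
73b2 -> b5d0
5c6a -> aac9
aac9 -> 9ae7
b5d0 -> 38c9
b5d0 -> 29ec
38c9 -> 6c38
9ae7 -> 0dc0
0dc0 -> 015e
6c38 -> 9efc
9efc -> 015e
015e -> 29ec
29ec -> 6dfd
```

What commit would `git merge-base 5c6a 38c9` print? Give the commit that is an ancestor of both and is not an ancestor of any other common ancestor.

Ancestors of 5c6a: {015e, 0dc0, 29ec, 5c6a, 6dfd, 9ae7, aac9}.
Ancestors of 38c9: {015e, 29ec, 38c9, 6c38, 6dfd, 9efc}.
Common ancestors: {015e, 29ec, 6dfd}.
Among these, 015e is not an ancestor of any other common ancestor — it is the merge base.

015e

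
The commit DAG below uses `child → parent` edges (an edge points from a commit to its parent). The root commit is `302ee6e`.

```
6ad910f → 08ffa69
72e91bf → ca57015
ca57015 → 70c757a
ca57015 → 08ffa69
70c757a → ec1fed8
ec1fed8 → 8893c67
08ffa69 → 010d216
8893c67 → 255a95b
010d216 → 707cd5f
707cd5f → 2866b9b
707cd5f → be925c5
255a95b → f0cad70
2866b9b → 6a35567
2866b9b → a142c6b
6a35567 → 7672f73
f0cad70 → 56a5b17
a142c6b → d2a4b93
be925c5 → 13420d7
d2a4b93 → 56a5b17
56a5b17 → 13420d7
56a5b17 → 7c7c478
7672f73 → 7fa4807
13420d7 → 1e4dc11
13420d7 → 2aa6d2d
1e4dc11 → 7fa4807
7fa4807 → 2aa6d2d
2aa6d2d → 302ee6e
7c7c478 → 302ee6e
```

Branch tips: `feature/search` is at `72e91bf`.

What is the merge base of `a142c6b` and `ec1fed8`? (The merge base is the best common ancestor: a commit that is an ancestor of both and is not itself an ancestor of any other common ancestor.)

56a5b17

Ancestors of a142c6b: {13420d7, 1e4dc11, 2aa6d2d, 302ee6e, 56a5b17, 7c7c478, 7fa4807, a142c6b, d2a4b93}.
Ancestors of ec1fed8: {13420d7, 1e4dc11, 255a95b, 2aa6d2d, 302ee6e, 56a5b17, 7c7c478, 7fa4807, 8893c67, ec1fed8, f0cad70}.
Common ancestors: {13420d7, 1e4dc11, 2aa6d2d, 302ee6e, 56a5b17, 7c7c478, 7fa4807}.
Among these, 56a5b17 is not an ancestor of any other common ancestor — it is the merge base.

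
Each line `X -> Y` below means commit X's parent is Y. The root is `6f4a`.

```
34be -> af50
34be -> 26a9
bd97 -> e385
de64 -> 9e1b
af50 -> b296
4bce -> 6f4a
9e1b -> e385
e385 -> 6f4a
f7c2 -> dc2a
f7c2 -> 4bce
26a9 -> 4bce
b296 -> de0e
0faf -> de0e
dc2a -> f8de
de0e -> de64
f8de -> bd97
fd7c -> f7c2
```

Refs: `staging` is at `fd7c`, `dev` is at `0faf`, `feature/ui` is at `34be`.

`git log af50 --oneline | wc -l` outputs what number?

Walking parent pointers from af50: reachable set = {6f4a, 9e1b, af50, b296, de0e, de64, e385}.
That is 7 commits.

7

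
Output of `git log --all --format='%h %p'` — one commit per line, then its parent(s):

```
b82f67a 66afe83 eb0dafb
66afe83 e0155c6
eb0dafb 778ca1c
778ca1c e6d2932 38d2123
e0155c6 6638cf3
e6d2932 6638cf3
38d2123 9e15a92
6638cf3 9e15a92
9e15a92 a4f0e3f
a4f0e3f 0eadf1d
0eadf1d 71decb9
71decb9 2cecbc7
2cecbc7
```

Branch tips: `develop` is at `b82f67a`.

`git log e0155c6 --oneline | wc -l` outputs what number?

7

Walking parent pointers from e0155c6: reachable set = {0eadf1d, 2cecbc7, 6638cf3, 71decb9, 9e15a92, a4f0e3f, e0155c6}.
That is 7 commits.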